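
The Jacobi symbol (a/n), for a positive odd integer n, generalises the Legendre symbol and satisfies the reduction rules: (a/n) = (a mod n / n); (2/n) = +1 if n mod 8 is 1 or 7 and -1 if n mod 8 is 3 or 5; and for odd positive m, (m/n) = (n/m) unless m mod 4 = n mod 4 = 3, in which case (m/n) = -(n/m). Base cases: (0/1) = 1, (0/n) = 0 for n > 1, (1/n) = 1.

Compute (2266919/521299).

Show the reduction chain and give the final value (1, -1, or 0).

1

(2266919/521299): 2266919 mod 521299 = 181723, so (2266919/521299) = (181723/521299)
flip (181723/521299) -> (521299/181723): both odd, 181723 mod 4 = 3, 521299 mod 4 = 3, so the flip contributes -1; sign now -1
(521299/181723): 521299 mod 181723 = 157853, so (521299/181723) = (157853/181723)
flip (157853/181723) -> (181723/157853): both odd, 157853 mod 4 = 1, 181723 mod 4 = 3, so the flip contributes +1; sign now -1
(181723/157853): 181723 mod 157853 = 23870, so (181723/157853) = (23870/157853)
factor out 2^1: 23870 = 2^1·11935; with 157853 mod 8 = 5, (2/157853) = -1; sign now +1; continue with (11935/157853)
flip (11935/157853) -> (157853/11935): both odd, 11935 mod 4 = 3, 157853 mod 4 = 1, so the flip contributes +1; sign now +1
(157853/11935): 157853 mod 11935 = 2698, so (157853/11935) = (2698/11935)
factor out 2^1: 2698 = 2^1·1349; with 11935 mod 8 = 7, (2/11935) = +1; sign now +1; continue with (1349/11935)
flip (1349/11935) -> (11935/1349): both odd, 1349 mod 4 = 1, 11935 mod 4 = 3, so the flip contributes +1; sign now +1
(11935/1349): 11935 mod 1349 = 1143, so (11935/1349) = (1143/1349)
flip (1143/1349) -> (1349/1143): both odd, 1143 mod 4 = 3, 1349 mod 4 = 1, so the flip contributes +1; sign now +1
(1349/1143): 1349 mod 1143 = 206, so (1349/1143) = (206/1143)
factor out 2^1: 206 = 2^1·103; with 1143 mod 8 = 7, (2/1143) = +1; sign now +1; continue with (103/1143)
flip (103/1143) -> (1143/103): both odd, 103 mod 4 = 3, 1143 mod 4 = 3, so the flip contributes -1; sign now -1
(1143/103): 1143 mod 103 = 10, so (1143/103) = (10/103)
factor out 2^1: 10 = 2^1·5; with 103 mod 8 = 7, (2/103) = +1; sign now -1; continue with (5/103)
flip (5/103) -> (103/5): both odd, 5 mod 4 = 1, 103 mod 4 = 3, so the flip contributes +1; sign now -1
(103/5): 103 mod 5 = 3, so (103/5) = (3/5)
flip (3/5) -> (5/3): both odd, 3 mod 4 = 3, 5 mod 4 = 1, so the flip contributes +1; sign now -1
(5/3): 5 mod 3 = 2, so (5/3) = (2/3)
factor out 2^1: 2 = 2^1·1; with 3 mod 8 = 3, (2/3) = -1; sign now +1; continue with (1/3)
reached (1/3) = 1, so the symbol is +1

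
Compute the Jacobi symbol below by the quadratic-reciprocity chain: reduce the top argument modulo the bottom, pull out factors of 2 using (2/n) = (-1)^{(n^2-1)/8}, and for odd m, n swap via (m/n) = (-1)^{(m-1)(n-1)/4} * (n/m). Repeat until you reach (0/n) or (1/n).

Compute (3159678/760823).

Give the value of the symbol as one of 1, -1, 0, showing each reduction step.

-1

(3159678/760823) = (116386/760823)   [reduce mod 760823]
116386 = 2^1·58193; (2/760823) = +1 since 760823 mod 8 = 7, so (116386/760823) = (+1)^1·(58193/760823); sign now +1
reciprocity: (58193/760823) = +1·(760823/58193) since 58193 mod 4 = 1, 760823 mod 4 = 3; sign now +1
(760823/58193) = (4314/58193)   [reduce mod 58193]
4314 = 2^1·2157; (2/58193) = +1 since 58193 mod 8 = 1, so (4314/58193) = (+1)^1·(2157/58193); sign now +1
reciprocity: (2157/58193) = +1·(58193/2157) since 2157 mod 4 = 1, 58193 mod 4 = 1; sign now +1
(58193/2157) = (2111/2157)   [reduce mod 2157]
reciprocity: (2111/2157) = +1·(2157/2111) since 2111 mod 4 = 3, 2157 mod 4 = 1; sign now +1
(2157/2111) = (46/2111)   [reduce mod 2111]
46 = 2^1·23; (2/2111) = +1 since 2111 mod 8 = 7, so (46/2111) = (+1)^1·(23/2111); sign now +1
reciprocity: (23/2111) = -1·(2111/23) since 23 mod 4 = 3, 2111 mod 4 = 3; sign now -1
(2111/23) = (18/23)   [reduce mod 23]
18 = 2^1·9; (2/23) = +1 since 23 mod 8 = 7, so (18/23) = (+1)^1·(9/23); sign now -1
reciprocity: (9/23) = +1·(23/9) since 9 mod 4 = 1, 23 mod 4 = 3; sign now -1
(23/9) = (5/9)   [reduce mod 9]
reciprocity: (5/9) = +1·(9/5) since 5 mod 4 = 1, 9 mod 4 = 1; sign now -1
(9/5) = (4/5)   [reduce mod 5]
4 = 2^2·1; (2/5) = -1 since 5 mod 8 = 5, so (4/5) = (-1)^2·(1/5); sign now -1
(1/5) = 1; final value = sign = -1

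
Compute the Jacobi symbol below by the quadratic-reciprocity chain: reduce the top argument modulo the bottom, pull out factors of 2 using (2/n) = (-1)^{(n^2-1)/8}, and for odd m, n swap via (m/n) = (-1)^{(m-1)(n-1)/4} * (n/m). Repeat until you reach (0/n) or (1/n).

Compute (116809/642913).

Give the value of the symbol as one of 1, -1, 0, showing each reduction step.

flip (116809/642913) -> (642913/116809): both odd, 116809 mod 4 = 1, 642913 mod 4 = 1, so the flip contributes +1; sign now +1
(642913/116809): 642913 mod 116809 = 58868, so (642913/116809) = (58868/116809)
factor out 2^2: 58868 = 2^2·14717; with 116809 mod 8 = 1, (2/116809) = +1; sign now +1; continue with (14717/116809)
flip (14717/116809) -> (116809/14717): both odd, 14717 mod 4 = 1, 116809 mod 4 = 1, so the flip contributes +1; sign now +1
(116809/14717): 116809 mod 14717 = 13790, so (116809/14717) = (13790/14717)
factor out 2^1: 13790 = 2^1·6895; with 14717 mod 8 = 5, (2/14717) = -1; sign now -1; continue with (6895/14717)
flip (6895/14717) -> (14717/6895): both odd, 6895 mod 4 = 3, 14717 mod 4 = 1, so the flip contributes +1; sign now -1
(14717/6895): 14717 mod 6895 = 927, so (14717/6895) = (927/6895)
flip (927/6895) -> (6895/927): both odd, 927 mod 4 = 3, 6895 mod 4 = 3, so the flip contributes -1; sign now +1
(6895/927): 6895 mod 927 = 406, so (6895/927) = (406/927)
factor out 2^1: 406 = 2^1·203; with 927 mod 8 = 7, (2/927) = +1; sign now +1; continue with (203/927)
flip (203/927) -> (927/203): both odd, 203 mod 4 = 3, 927 mod 4 = 3, so the flip contributes -1; sign now -1
(927/203): 927 mod 203 = 115, so (927/203) = (115/203)
flip (115/203) -> (203/115): both odd, 115 mod 4 = 3, 203 mod 4 = 3, so the flip contributes -1; sign now +1
(203/115): 203 mod 115 = 88, so (203/115) = (88/115)
factor out 2^3: 88 = 2^3·11; with 115 mod 8 = 3, (2/115) = -1; sign now -1; continue with (11/115)
flip (11/115) -> (115/11): both odd, 11 mod 4 = 3, 115 mod 4 = 3, so the flip contributes -1; sign now +1
(115/11): 115 mod 11 = 5, so (115/11) = (5/11)
flip (5/11) -> (11/5): both odd, 5 mod 4 = 1, 11 mod 4 = 3, so the flip contributes +1; sign now +1
(11/5): 11 mod 5 = 1, so (11/5) = (1/5)
reached (1/5) = 1, so the symbol is +1

1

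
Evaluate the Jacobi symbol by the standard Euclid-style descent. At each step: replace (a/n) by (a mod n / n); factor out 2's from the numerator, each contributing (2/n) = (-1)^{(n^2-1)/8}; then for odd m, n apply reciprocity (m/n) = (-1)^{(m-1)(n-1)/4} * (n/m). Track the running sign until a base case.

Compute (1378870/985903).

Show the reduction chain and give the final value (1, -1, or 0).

(1378870/985903): 1378870 mod 985903 = 392967, so (1378870/985903) = (392967/985903)
flip (392967/985903) -> (985903/392967): both odd, 392967 mod 4 = 3, 985903 mod 4 = 3, so the flip contributes -1; sign now -1
(985903/392967): 985903 mod 392967 = 199969, so (985903/392967) = (199969/392967)
flip (199969/392967) -> (392967/199969): both odd, 199969 mod 4 = 1, 392967 mod 4 = 3, so the flip contributes +1; sign now -1
(392967/199969): 392967 mod 199969 = 192998, so (392967/199969) = (192998/199969)
factor out 2^1: 192998 = 2^1·96499; with 199969 mod 8 = 1, (2/199969) = +1; sign now -1; continue with (96499/199969)
flip (96499/199969) -> (199969/96499): both odd, 96499 mod 4 = 3, 199969 mod 4 = 1, so the flip contributes +1; sign now -1
(199969/96499): 199969 mod 96499 = 6971, so (199969/96499) = (6971/96499)
flip (6971/96499) -> (96499/6971): both odd, 6971 mod 4 = 3, 96499 mod 4 = 3, so the flip contributes -1; sign now +1
(96499/6971): 96499 mod 6971 = 5876, so (96499/6971) = (5876/6971)
factor out 2^2: 5876 = 2^2·1469; with 6971 mod 8 = 3, (2/6971) = -1; sign now +1; continue with (1469/6971)
flip (1469/6971) -> (6971/1469): both odd, 1469 mod 4 = 1, 6971 mod 4 = 3, so the flip contributes +1; sign now +1
(6971/1469): 6971 mod 1469 = 1095, so (6971/1469) = (1095/1469)
flip (1095/1469) -> (1469/1095): both odd, 1095 mod 4 = 3, 1469 mod 4 = 1, so the flip contributes +1; sign now +1
(1469/1095): 1469 mod 1095 = 374, so (1469/1095) = (374/1095)
factor out 2^1: 374 = 2^1·187; with 1095 mod 8 = 7, (2/1095) = +1; sign now +1; continue with (187/1095)
flip (187/1095) -> (1095/187): both odd, 187 mod 4 = 3, 1095 mod 4 = 3, so the flip contributes -1; sign now -1
(1095/187): 1095 mod 187 = 160, so (1095/187) = (160/187)
factor out 2^5: 160 = 2^5·5; with 187 mod 8 = 3, (2/187) = -1; sign now +1; continue with (5/187)
flip (5/187) -> (187/5): both odd, 5 mod 4 = 1, 187 mod 4 = 3, so the flip contributes +1; sign now +1
(187/5): 187 mod 5 = 2, so (187/5) = (2/5)
factor out 2^1: 2 = 2^1·1; with 5 mod 8 = 5, (2/5) = -1; sign now -1; continue with (1/5)
reached (1/5) = 1, so the symbol is -1

-1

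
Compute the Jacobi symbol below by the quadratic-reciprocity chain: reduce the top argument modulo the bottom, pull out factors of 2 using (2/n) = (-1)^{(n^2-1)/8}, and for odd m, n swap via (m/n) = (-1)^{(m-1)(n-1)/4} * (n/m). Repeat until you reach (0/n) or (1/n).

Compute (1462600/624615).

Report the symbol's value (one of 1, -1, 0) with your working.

0

(1462600/624615) = (213370/624615)   [reduce mod 624615]
213370 = 2^1·106685; (2/624615) = +1 since 624615 mod 8 = 7, so (213370/624615) = (+1)^1·(106685/624615); sign now +1
reciprocity: (106685/624615) = +1·(624615/106685) since 106685 mod 4 = 1, 624615 mod 4 = 3; sign now +1
(624615/106685) = (91190/106685)   [reduce mod 106685]
91190 = 2^1·45595; (2/106685) = -1 since 106685 mod 8 = 5, so (91190/106685) = (-1)^1·(45595/106685); sign now -1
reciprocity: (45595/106685) = +1·(106685/45595) since 45595 mod 4 = 3, 106685 mod 4 = 1; sign now -1
(106685/45595) = (15495/45595)   [reduce mod 45595]
reciprocity: (15495/45595) = -1·(45595/15495) since 15495 mod 4 = 3, 45595 mod 4 = 3; sign now +1
(45595/15495) = (14605/15495)   [reduce mod 15495]
reciprocity: (14605/15495) = +1·(15495/14605) since 14605 mod 4 = 1, 15495 mod 4 = 3; sign now +1
(15495/14605) = (890/14605)   [reduce mod 14605]
890 = 2^1·445; (2/14605) = -1 since 14605 mod 8 = 5, so (890/14605) = (-1)^1·(445/14605); sign now -1
reciprocity: (445/14605) = +1·(14605/445) since 445 mod 4 = 1, 14605 mod 4 = 1; sign now -1
(14605/445) = (365/445)   [reduce mod 445]
reciprocity: (365/445) = +1·(445/365) since 365 mod 4 = 1, 445 mod 4 = 1; sign now -1
(445/365) = (80/365)   [reduce mod 365]
80 = 2^4·5; (2/365) = -1 since 365 mod 8 = 5, so (80/365) = (-1)^4·(5/365); sign now -1
reciprocity: (5/365) = +1·(365/5) since 5 mod 4 = 1, 365 mod 4 = 1; sign now -1
(365/5) = (0/5)   [reduce mod 5]
(0/5) = 0   [gcd(a, n) > 1]; final value = 0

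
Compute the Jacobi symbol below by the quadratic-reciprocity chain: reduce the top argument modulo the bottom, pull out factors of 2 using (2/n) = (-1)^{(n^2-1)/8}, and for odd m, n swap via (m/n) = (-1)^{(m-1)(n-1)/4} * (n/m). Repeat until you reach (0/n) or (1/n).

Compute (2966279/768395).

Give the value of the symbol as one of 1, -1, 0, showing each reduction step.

(2966279/768395) = (661094/768395)   [reduce mod 768395]
661094 = 2^1·330547; (2/768395) = -1 since 768395 mod 8 = 3, so (661094/768395) = (-1)^1·(330547/768395); sign now -1
reciprocity: (330547/768395) = -1·(768395/330547) since 330547 mod 4 = 3, 768395 mod 4 = 3; sign now +1
(768395/330547) = (107301/330547)   [reduce mod 330547]
reciprocity: (107301/330547) = +1·(330547/107301) since 107301 mod 4 = 1, 330547 mod 4 = 3; sign now +1
(330547/107301) = (8644/107301)   [reduce mod 107301]
8644 = 2^2·2161; (2/107301) = -1 since 107301 mod 8 = 5, so (8644/107301) = (-1)^2·(2161/107301); sign now +1
reciprocity: (2161/107301) = +1·(107301/2161) since 2161 mod 4 = 1, 107301 mod 4 = 1; sign now +1
(107301/2161) = (1412/2161)   [reduce mod 2161]
1412 = 2^2·353; (2/2161) = +1 since 2161 mod 8 = 1, so (1412/2161) = (+1)^2·(353/2161); sign now +1
reciprocity: (353/2161) = +1·(2161/353) since 353 mod 4 = 1, 2161 mod 4 = 1; sign now +1
(2161/353) = (43/353)   [reduce mod 353]
reciprocity: (43/353) = +1·(353/43) since 43 mod 4 = 3, 353 mod 4 = 1; sign now +1
(353/43) = (9/43)   [reduce mod 43]
reciprocity: (9/43) = +1·(43/9) since 9 mod 4 = 1, 43 mod 4 = 3; sign now +1
(43/9) = (7/9)   [reduce mod 9]
reciprocity: (7/9) = +1·(9/7) since 7 mod 4 = 3, 9 mod 4 = 1; sign now +1
(9/7) = (2/7)   [reduce mod 7]
2 = 2^1·1; (2/7) = +1 since 7 mod 8 = 7, so (2/7) = (+1)^1·(1/7); sign now +1
(1/7) = 1; final value = sign = +1

1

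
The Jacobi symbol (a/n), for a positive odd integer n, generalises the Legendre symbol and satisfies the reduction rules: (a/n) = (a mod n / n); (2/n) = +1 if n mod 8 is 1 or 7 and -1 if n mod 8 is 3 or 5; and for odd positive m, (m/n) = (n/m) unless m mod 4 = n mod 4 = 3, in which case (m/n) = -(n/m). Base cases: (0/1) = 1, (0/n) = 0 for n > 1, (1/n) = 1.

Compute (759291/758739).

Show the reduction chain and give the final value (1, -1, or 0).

(759291/758739): 759291 mod 758739 = 552, so (759291/758739) = (552/758739)
factor out 2^3: 552 = 2^3·69; with 758739 mod 8 = 3, (2/758739) = -1; sign now -1; continue with (69/758739)
flip (69/758739) -> (758739/69): both odd, 69 mod 4 = 1, 758739 mod 4 = 3, so the flip contributes +1; sign now -1
(758739/69): 758739 mod 69 = 15, so (758739/69) = (15/69)
flip (15/69) -> (69/15): both odd, 15 mod 4 = 3, 69 mod 4 = 1, so the flip contributes +1; sign now -1
(69/15): 69 mod 15 = 9, so (69/15) = (9/15)
flip (9/15) -> (15/9): both odd, 9 mod 4 = 1, 15 mod 4 = 3, so the flip contributes +1; sign now -1
(15/9): 15 mod 9 = 6, so (15/9) = (6/9)
factor out 2^1: 6 = 2^1·3; with 9 mod 8 = 1, (2/9) = +1; sign now -1; continue with (3/9)
flip (3/9) -> (9/3): both odd, 3 mod 4 = 3, 9 mod 4 = 1, so the flip contributes +1; sign now -1
(9/3): 9 mod 3 = 0, so (9/3) = (0/3)
reached (0/3); gcd(a, n) > 1, so (0/3) = 0 and the symbol is 0

0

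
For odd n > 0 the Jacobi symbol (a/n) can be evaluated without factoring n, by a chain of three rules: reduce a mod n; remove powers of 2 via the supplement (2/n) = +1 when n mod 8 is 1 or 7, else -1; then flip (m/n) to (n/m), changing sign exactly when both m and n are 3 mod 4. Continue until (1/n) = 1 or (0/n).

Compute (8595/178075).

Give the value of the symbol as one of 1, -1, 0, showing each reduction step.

0

reciprocity: (8595/178075) = -1·(178075/8595) since 8595 mod 4 = 3, 178075 mod 4 = 3; sign now -1
(178075/8595) = (6175/8595)   [reduce mod 8595]
reciprocity: (6175/8595) = -1·(8595/6175) since 6175 mod 4 = 3, 8595 mod 4 = 3; sign now +1
(8595/6175) = (2420/6175)   [reduce mod 6175]
2420 = 2^2·605; (2/6175) = +1 since 6175 mod 8 = 7, so (2420/6175) = (+1)^2·(605/6175); sign now +1
reciprocity: (605/6175) = +1·(6175/605) since 605 mod 4 = 1, 6175 mod 4 = 3; sign now +1
(6175/605) = (125/605)   [reduce mod 605]
reciprocity: (125/605) = +1·(605/125) since 125 mod 4 = 1, 605 mod 4 = 1; sign now +1
(605/125) = (105/125)   [reduce mod 125]
reciprocity: (105/125) = +1·(125/105) since 105 mod 4 = 1, 125 mod 4 = 1; sign now +1
(125/105) = (20/105)   [reduce mod 105]
20 = 2^2·5; (2/105) = +1 since 105 mod 8 = 1, so (20/105) = (+1)^2·(5/105); sign now +1
reciprocity: (5/105) = +1·(105/5) since 5 mod 4 = 1, 105 mod 4 = 1; sign now +1
(105/5) = (0/5)   [reduce mod 5]
(0/5) = 0   [gcd(a, n) > 1]; final value = 0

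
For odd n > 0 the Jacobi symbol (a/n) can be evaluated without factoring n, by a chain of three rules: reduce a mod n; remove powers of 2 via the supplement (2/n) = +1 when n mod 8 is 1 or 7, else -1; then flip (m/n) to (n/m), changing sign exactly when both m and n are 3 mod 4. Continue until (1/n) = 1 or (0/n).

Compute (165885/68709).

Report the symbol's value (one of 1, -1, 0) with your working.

(165885/68709): 165885 mod 68709 = 28467, so (165885/68709) = (28467/68709)
flip (28467/68709) -> (68709/28467): both odd, 28467 mod 4 = 3, 68709 mod 4 = 1, so the flip contributes +1; sign now +1
(68709/28467): 68709 mod 28467 = 11775, so (68709/28467) = (11775/28467)
flip (11775/28467) -> (28467/11775): both odd, 11775 mod 4 = 3, 28467 mod 4 = 3, so the flip contributes -1; sign now -1
(28467/11775): 28467 mod 11775 = 4917, so (28467/11775) = (4917/11775)
flip (4917/11775) -> (11775/4917): both odd, 4917 mod 4 = 1, 11775 mod 4 = 3, so the flip contributes +1; sign now -1
(11775/4917): 11775 mod 4917 = 1941, so (11775/4917) = (1941/4917)
flip (1941/4917) -> (4917/1941): both odd, 1941 mod 4 = 1, 4917 mod 4 = 1, so the flip contributes +1; sign now -1
(4917/1941): 4917 mod 1941 = 1035, so (4917/1941) = (1035/1941)
flip (1035/1941) -> (1941/1035): both odd, 1035 mod 4 = 3, 1941 mod 4 = 1, so the flip contributes +1; sign now -1
(1941/1035): 1941 mod 1035 = 906, so (1941/1035) = (906/1035)
factor out 2^1: 906 = 2^1·453; with 1035 mod 8 = 3, (2/1035) = -1; sign now +1; continue with (453/1035)
flip (453/1035) -> (1035/453): both odd, 453 mod 4 = 1, 1035 mod 4 = 3, so the flip contributes +1; sign now +1
(1035/453): 1035 mod 453 = 129, so (1035/453) = (129/453)
flip (129/453) -> (453/129): both odd, 129 mod 4 = 1, 453 mod 4 = 1, so the flip contributes +1; sign now +1
(453/129): 453 mod 129 = 66, so (453/129) = (66/129)
factor out 2^1: 66 = 2^1·33; with 129 mod 8 = 1, (2/129) = +1; sign now +1; continue with (33/129)
flip (33/129) -> (129/33): both odd, 33 mod 4 = 1, 129 mod 4 = 1, so the flip contributes +1; sign now +1
(129/33): 129 mod 33 = 30, so (129/33) = (30/33)
factor out 2^1: 30 = 2^1·15; with 33 mod 8 = 1, (2/33) = +1; sign now +1; continue with (15/33)
flip (15/33) -> (33/15): both odd, 15 mod 4 = 3, 33 mod 4 = 1, so the flip contributes +1; sign now +1
(33/15): 33 mod 15 = 3, so (33/15) = (3/15)
flip (3/15) -> (15/3): both odd, 3 mod 4 = 3, 15 mod 4 = 3, so the flip contributes -1; sign now -1
(15/3): 15 mod 3 = 0, so (15/3) = (0/3)
reached (0/3); gcd(a, n) > 1, so (0/3) = 0 and the symbol is 0

0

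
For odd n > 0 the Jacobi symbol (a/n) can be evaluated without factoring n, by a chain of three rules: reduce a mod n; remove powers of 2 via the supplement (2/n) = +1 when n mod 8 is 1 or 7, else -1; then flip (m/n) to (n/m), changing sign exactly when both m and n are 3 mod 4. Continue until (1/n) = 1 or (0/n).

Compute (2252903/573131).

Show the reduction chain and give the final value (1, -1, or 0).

(2252903/573131): 2252903 mod 573131 = 533510, so (2252903/573131) = (533510/573131)
factor out 2^1: 533510 = 2^1·266755; with 573131 mod 8 = 3, (2/573131) = -1; sign now -1; continue with (266755/573131)
flip (266755/573131) -> (573131/266755): both odd, 266755 mod 4 = 3, 573131 mod 4 = 3, so the flip contributes -1; sign now +1
(573131/266755): 573131 mod 266755 = 39621, so (573131/266755) = (39621/266755)
flip (39621/266755) -> (266755/39621): both odd, 39621 mod 4 = 1, 266755 mod 4 = 3, so the flip contributes +1; sign now +1
(266755/39621): 266755 mod 39621 = 29029, so (266755/39621) = (29029/39621)
flip (29029/39621) -> (39621/29029): both odd, 29029 mod 4 = 1, 39621 mod 4 = 1, so the flip contributes +1; sign now +1
(39621/29029): 39621 mod 29029 = 10592, so (39621/29029) = (10592/29029)
factor out 2^5: 10592 = 2^5·331; with 29029 mod 8 = 5, (2/29029) = -1; sign now -1; continue with (331/29029)
flip (331/29029) -> (29029/331): both odd, 331 mod 4 = 3, 29029 mod 4 = 1, so the flip contributes +1; sign now -1
(29029/331): 29029 mod 331 = 232, so (29029/331) = (232/331)
factor out 2^3: 232 = 2^3·29; with 331 mod 8 = 3, (2/331) = -1; sign now +1; continue with (29/331)
flip (29/331) -> (331/29): both odd, 29 mod 4 = 1, 331 mod 4 = 3, so the flip contributes +1; sign now +1
(331/29): 331 mod 29 = 12, so (331/29) = (12/29)
factor out 2^2: 12 = 2^2·3; with 29 mod 8 = 5, (2/29) = -1; sign now +1; continue with (3/29)
flip (3/29) -> (29/3): both odd, 3 mod 4 = 3, 29 mod 4 = 1, so the flip contributes +1; sign now +1
(29/3): 29 mod 3 = 2, so (29/3) = (2/3)
factor out 2^1: 2 = 2^1·1; with 3 mod 8 = 3, (2/3) = -1; sign now -1; continue with (1/3)
reached (1/3) = 1, so the symbol is -1

-1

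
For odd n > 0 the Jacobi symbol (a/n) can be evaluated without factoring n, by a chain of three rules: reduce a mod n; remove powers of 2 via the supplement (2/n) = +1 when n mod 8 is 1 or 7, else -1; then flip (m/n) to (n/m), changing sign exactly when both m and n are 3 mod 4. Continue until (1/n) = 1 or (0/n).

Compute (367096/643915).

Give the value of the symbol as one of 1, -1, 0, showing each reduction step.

1

factor out 2^3: 367096 = 2^3·45887; with 643915 mod 8 = 3, (2/643915) = -1; sign now -1; continue with (45887/643915)
flip (45887/643915) -> (643915/45887): both odd, 45887 mod 4 = 3, 643915 mod 4 = 3, so the flip contributes -1; sign now +1
(643915/45887): 643915 mod 45887 = 1497, so (643915/45887) = (1497/45887)
flip (1497/45887) -> (45887/1497): both odd, 1497 mod 4 = 1, 45887 mod 4 = 3, so the flip contributes +1; sign now +1
(45887/1497): 45887 mod 1497 = 977, so (45887/1497) = (977/1497)
flip (977/1497) -> (1497/977): both odd, 977 mod 4 = 1, 1497 mod 4 = 1, so the flip contributes +1; sign now +1
(1497/977): 1497 mod 977 = 520, so (1497/977) = (520/977)
factor out 2^3: 520 = 2^3·65; with 977 mod 8 = 1, (2/977) = +1; sign now +1; continue with (65/977)
flip (65/977) -> (977/65): both odd, 65 mod 4 = 1, 977 mod 4 = 1, so the flip contributes +1; sign now +1
(977/65): 977 mod 65 = 2, so (977/65) = (2/65)
factor out 2^1: 2 = 2^1·1; with 65 mod 8 = 1, (2/65) = +1; sign now +1; continue with (1/65)
reached (1/65) = 1, so the symbol is +1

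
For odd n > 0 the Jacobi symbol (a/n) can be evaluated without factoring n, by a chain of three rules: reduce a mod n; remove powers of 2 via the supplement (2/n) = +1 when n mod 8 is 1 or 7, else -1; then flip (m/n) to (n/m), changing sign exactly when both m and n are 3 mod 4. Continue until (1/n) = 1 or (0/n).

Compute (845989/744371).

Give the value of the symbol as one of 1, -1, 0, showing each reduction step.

(845989/744371): 845989 mod 744371 = 101618, so (845989/744371) = (101618/744371)
factor out 2^1: 101618 = 2^1·50809; with 744371 mod 8 = 3, (2/744371) = -1; sign now -1; continue with (50809/744371)
flip (50809/744371) -> (744371/50809): both odd, 50809 mod 4 = 1, 744371 mod 4 = 3, so the flip contributes +1; sign now -1
(744371/50809): 744371 mod 50809 = 33045, so (744371/50809) = (33045/50809)
flip (33045/50809) -> (50809/33045): both odd, 33045 mod 4 = 1, 50809 mod 4 = 1, so the flip contributes +1; sign now -1
(50809/33045): 50809 mod 33045 = 17764, so (50809/33045) = (17764/33045)
factor out 2^2: 17764 = 2^2·4441; with 33045 mod 8 = 5, (2/33045) = -1; sign now -1; continue with (4441/33045)
flip (4441/33045) -> (33045/4441): both odd, 4441 mod 4 = 1, 33045 mod 4 = 1, so the flip contributes +1; sign now -1
(33045/4441): 33045 mod 4441 = 1958, so (33045/4441) = (1958/4441)
factor out 2^1: 1958 = 2^1·979; with 4441 mod 8 = 1, (2/4441) = +1; sign now -1; continue with (979/4441)
flip (979/4441) -> (4441/979): both odd, 979 mod 4 = 3, 4441 mod 4 = 1, so the flip contributes +1; sign now -1
(4441/979): 4441 mod 979 = 525, so (4441/979) = (525/979)
flip (525/979) -> (979/525): both odd, 525 mod 4 = 1, 979 mod 4 = 3, so the flip contributes +1; sign now -1
(979/525): 979 mod 525 = 454, so (979/525) = (454/525)
factor out 2^1: 454 = 2^1·227; with 525 mod 8 = 5, (2/525) = -1; sign now +1; continue with (227/525)
flip (227/525) -> (525/227): both odd, 227 mod 4 = 3, 525 mod 4 = 1, so the flip contributes +1; sign now +1
(525/227): 525 mod 227 = 71, so (525/227) = (71/227)
flip (71/227) -> (227/71): both odd, 71 mod 4 = 3, 227 mod 4 = 3, so the flip contributes -1; sign now -1
(227/71): 227 mod 71 = 14, so (227/71) = (14/71)
factor out 2^1: 14 = 2^1·7; with 71 mod 8 = 7, (2/71) = +1; sign now -1; continue with (7/71)
flip (7/71) -> (71/7): both odd, 7 mod 4 = 3, 71 mod 4 = 3, so the flip contributes -1; sign now +1
(71/7): 71 mod 7 = 1, so (71/7) = (1/7)
reached (1/7) = 1, so the symbol is +1

1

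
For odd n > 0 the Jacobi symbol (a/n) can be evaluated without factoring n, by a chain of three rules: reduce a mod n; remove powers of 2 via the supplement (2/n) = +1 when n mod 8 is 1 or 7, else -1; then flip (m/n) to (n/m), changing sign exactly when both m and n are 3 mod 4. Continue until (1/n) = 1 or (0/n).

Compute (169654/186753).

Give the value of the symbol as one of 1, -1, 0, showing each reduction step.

factor out 2^1: 169654 = 2^1·84827; with 186753 mod 8 = 1, (2/186753) = +1; sign now +1; continue with (84827/186753)
flip (84827/186753) -> (186753/84827): both odd, 84827 mod 4 = 3, 186753 mod 4 = 1, so the flip contributes +1; sign now +1
(186753/84827): 186753 mod 84827 = 17099, so (186753/84827) = (17099/84827)
flip (17099/84827) -> (84827/17099): both odd, 17099 mod 4 = 3, 84827 mod 4 = 3, so the flip contributes -1; sign now -1
(84827/17099): 84827 mod 17099 = 16431, so (84827/17099) = (16431/17099)
flip (16431/17099) -> (17099/16431): both odd, 16431 mod 4 = 3, 17099 mod 4 = 3, so the flip contributes -1; sign now +1
(17099/16431): 17099 mod 16431 = 668, so (17099/16431) = (668/16431)
factor out 2^2: 668 = 2^2·167; with 16431 mod 8 = 7, (2/16431) = +1; sign now +1; continue with (167/16431)
flip (167/16431) -> (16431/167): both odd, 167 mod 4 = 3, 16431 mod 4 = 3, so the flip contributes -1; sign now -1
(16431/167): 16431 mod 167 = 65, so (16431/167) = (65/167)
flip (65/167) -> (167/65): both odd, 65 mod 4 = 1, 167 mod 4 = 3, so the flip contributes +1; sign now -1
(167/65): 167 mod 65 = 37, so (167/65) = (37/65)
flip (37/65) -> (65/37): both odd, 37 mod 4 = 1, 65 mod 4 = 1, so the flip contributes +1; sign now -1
(65/37): 65 mod 37 = 28, so (65/37) = (28/37)
factor out 2^2: 28 = 2^2·7; with 37 mod 8 = 5, (2/37) = -1; sign now -1; continue with (7/37)
flip (7/37) -> (37/7): both odd, 7 mod 4 = 3, 37 mod 4 = 1, so the flip contributes +1; sign now -1
(37/7): 37 mod 7 = 2, so (37/7) = (2/7)
factor out 2^1: 2 = 2^1·1; with 7 mod 8 = 7, (2/7) = +1; sign now -1; continue with (1/7)
reached (1/7) = 1, so the symbol is -1

-1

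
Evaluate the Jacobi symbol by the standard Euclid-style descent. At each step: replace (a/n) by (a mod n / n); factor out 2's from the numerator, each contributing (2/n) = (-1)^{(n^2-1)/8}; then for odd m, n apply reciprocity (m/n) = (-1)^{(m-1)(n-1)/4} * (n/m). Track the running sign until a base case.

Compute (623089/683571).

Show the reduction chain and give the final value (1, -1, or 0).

reciprocity: (623089/683571) = +1·(683571/623089) since 623089 mod 4 = 1, 683571 mod 4 = 3; sign now +1
(683571/623089) = (60482/623089)   [reduce mod 623089]
60482 = 2^1·30241; (2/623089) = +1 since 623089 mod 8 = 1, so (60482/623089) = (+1)^1·(30241/623089); sign now +1
reciprocity: (30241/623089) = +1·(623089/30241) since 30241 mod 4 = 1, 623089 mod 4 = 1; sign now +1
(623089/30241) = (18269/30241)   [reduce mod 30241]
reciprocity: (18269/30241) = +1·(30241/18269) since 18269 mod 4 = 1, 30241 mod 4 = 1; sign now +1
(30241/18269) = (11972/18269)   [reduce mod 18269]
11972 = 2^2·2993; (2/18269) = -1 since 18269 mod 8 = 5, so (11972/18269) = (-1)^2·(2993/18269); sign now +1
reciprocity: (2993/18269) = +1·(18269/2993) since 2993 mod 4 = 1, 18269 mod 4 = 1; sign now +1
(18269/2993) = (311/2993)   [reduce mod 2993]
reciprocity: (311/2993) = +1·(2993/311) since 311 mod 4 = 3, 2993 mod 4 = 1; sign now +1
(2993/311) = (194/311)   [reduce mod 311]
194 = 2^1·97; (2/311) = +1 since 311 mod 8 = 7, so (194/311) = (+1)^1·(97/311); sign now +1
reciprocity: (97/311) = +1·(311/97) since 97 mod 4 = 1, 311 mod 4 = 3; sign now +1
(311/97) = (20/97)   [reduce mod 97]
20 = 2^2·5; (2/97) = +1 since 97 mod 8 = 1, so (20/97) = (+1)^2·(5/97); sign now +1
reciprocity: (5/97) = +1·(97/5) since 5 mod 4 = 1, 97 mod 4 = 1; sign now +1
(97/5) = (2/5)   [reduce mod 5]
2 = 2^1·1; (2/5) = -1 since 5 mod 8 = 5, so (2/5) = (-1)^1·(1/5); sign now -1
(1/5) = 1; final value = sign = -1

-1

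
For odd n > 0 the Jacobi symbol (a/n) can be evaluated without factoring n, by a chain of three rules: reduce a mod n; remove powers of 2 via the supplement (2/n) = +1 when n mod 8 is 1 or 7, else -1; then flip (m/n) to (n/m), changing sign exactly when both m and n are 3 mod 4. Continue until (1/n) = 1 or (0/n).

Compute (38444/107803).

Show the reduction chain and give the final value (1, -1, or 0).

1

38444 = 2^2·9611; (2/107803) = -1 since 107803 mod 8 = 3, so (38444/107803) = (-1)^2·(9611/107803); sign now +1
reciprocity: (9611/107803) = -1·(107803/9611) since 9611 mod 4 = 3, 107803 mod 4 = 3; sign now -1
(107803/9611) = (2082/9611)   [reduce mod 9611]
2082 = 2^1·1041; (2/9611) = -1 since 9611 mod 8 = 3, so (2082/9611) = (-1)^1·(1041/9611); sign now +1
reciprocity: (1041/9611) = +1·(9611/1041) since 1041 mod 4 = 1, 9611 mod 4 = 3; sign now +1
(9611/1041) = (242/1041)   [reduce mod 1041]
242 = 2^1·121; (2/1041) = +1 since 1041 mod 8 = 1, so (242/1041) = (+1)^1·(121/1041); sign now +1
reciprocity: (121/1041) = +1·(1041/121) since 121 mod 4 = 1, 1041 mod 4 = 1; sign now +1
(1041/121) = (73/121)   [reduce mod 121]
reciprocity: (73/121) = +1·(121/73) since 73 mod 4 = 1, 121 mod 4 = 1; sign now +1
(121/73) = (48/73)   [reduce mod 73]
48 = 2^4·3; (2/73) = +1 since 73 mod 8 = 1, so (48/73) = (+1)^4·(3/73); sign now +1
reciprocity: (3/73) = +1·(73/3) since 3 mod 4 = 3, 73 mod 4 = 1; sign now +1
(73/3) = (1/3)   [reduce mod 3]
(1/3) = 1; final value = sign = +1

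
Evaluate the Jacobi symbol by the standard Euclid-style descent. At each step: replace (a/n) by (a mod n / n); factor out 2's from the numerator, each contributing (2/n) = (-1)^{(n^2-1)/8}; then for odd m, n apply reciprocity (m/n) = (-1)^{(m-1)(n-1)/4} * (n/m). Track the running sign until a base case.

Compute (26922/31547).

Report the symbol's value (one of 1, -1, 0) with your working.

-1

26922 = 2^1·13461; (2/31547) = -1 since 31547 mod 8 = 3, so (26922/31547) = (-1)^1·(13461/31547); sign now -1
reciprocity: (13461/31547) = +1·(31547/13461) since 13461 mod 4 = 1, 31547 mod 4 = 3; sign now -1
(31547/13461) = (4625/13461)   [reduce mod 13461]
reciprocity: (4625/13461) = +1·(13461/4625) since 4625 mod 4 = 1, 13461 mod 4 = 1; sign now -1
(13461/4625) = (4211/4625)   [reduce mod 4625]
reciprocity: (4211/4625) = +1·(4625/4211) since 4211 mod 4 = 3, 4625 mod 4 = 1; sign now -1
(4625/4211) = (414/4211)   [reduce mod 4211]
414 = 2^1·207; (2/4211) = -1 since 4211 mod 8 = 3, so (414/4211) = (-1)^1·(207/4211); sign now +1
reciprocity: (207/4211) = -1·(4211/207) since 207 mod 4 = 3, 4211 mod 4 = 3; sign now -1
(4211/207) = (71/207)   [reduce mod 207]
reciprocity: (71/207) = -1·(207/71) since 71 mod 4 = 3, 207 mod 4 = 3; sign now +1
(207/71) = (65/71)   [reduce mod 71]
reciprocity: (65/71) = +1·(71/65) since 65 mod 4 = 1, 71 mod 4 = 3; sign now +1
(71/65) = (6/65)   [reduce mod 65]
6 = 2^1·3; (2/65) = +1 since 65 mod 8 = 1, so (6/65) = (+1)^1·(3/65); sign now +1
reciprocity: (3/65) = +1·(65/3) since 3 mod 4 = 3, 65 mod 4 = 1; sign now +1
(65/3) = (2/3)   [reduce mod 3]
2 = 2^1·1; (2/3) = -1 since 3 mod 8 = 3, so (2/3) = (-1)^1·(1/3); sign now -1
(1/3) = 1; final value = sign = -1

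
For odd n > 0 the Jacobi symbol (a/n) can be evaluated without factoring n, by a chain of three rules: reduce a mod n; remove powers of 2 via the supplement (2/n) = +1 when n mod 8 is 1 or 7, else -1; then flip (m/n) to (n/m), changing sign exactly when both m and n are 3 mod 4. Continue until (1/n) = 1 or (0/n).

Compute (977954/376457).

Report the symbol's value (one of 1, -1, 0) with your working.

0

(977954/376457) = (225040/376457)   [reduce mod 376457]
225040 = 2^4·14065; (2/376457) = +1 since 376457 mod 8 = 1, so (225040/376457) = (+1)^4·(14065/376457); sign now +1
reciprocity: (14065/376457) = +1·(376457/14065) since 14065 mod 4 = 1, 376457 mod 4 = 1; sign now +1
(376457/14065) = (10767/14065)   [reduce mod 14065]
reciprocity: (10767/14065) = +1·(14065/10767) since 10767 mod 4 = 3, 14065 mod 4 = 1; sign now +1
(14065/10767) = (3298/10767)   [reduce mod 10767]
3298 = 2^1·1649; (2/10767) = +1 since 10767 mod 8 = 7, so (3298/10767) = (+1)^1·(1649/10767); sign now +1
reciprocity: (1649/10767) = +1·(10767/1649) since 1649 mod 4 = 1, 10767 mod 4 = 3; sign now +1
(10767/1649) = (873/1649)   [reduce mod 1649]
reciprocity: (873/1649) = +1·(1649/873) since 873 mod 4 = 1, 1649 mod 4 = 1; sign now +1
(1649/873) = (776/873)   [reduce mod 873]
776 = 2^3·97; (2/873) = +1 since 873 mod 8 = 1, so (776/873) = (+1)^3·(97/873); sign now +1
reciprocity: (97/873) = +1·(873/97) since 97 mod 4 = 1, 873 mod 4 = 1; sign now +1
(873/97) = (0/97)   [reduce mod 97]
(0/97) = 0   [gcd(a, n) > 1]; final value = 0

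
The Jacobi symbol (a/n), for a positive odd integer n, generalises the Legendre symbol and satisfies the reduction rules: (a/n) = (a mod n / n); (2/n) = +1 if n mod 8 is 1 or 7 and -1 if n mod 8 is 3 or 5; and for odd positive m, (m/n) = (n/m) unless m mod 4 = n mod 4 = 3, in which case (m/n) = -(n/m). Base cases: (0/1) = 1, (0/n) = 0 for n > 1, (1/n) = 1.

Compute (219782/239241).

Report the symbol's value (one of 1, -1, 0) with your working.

-1

factor out 2^1: 219782 = 2^1·109891; with 239241 mod 8 = 1, (2/239241) = +1; sign now +1; continue with (109891/239241)
flip (109891/239241) -> (239241/109891): both odd, 109891 mod 4 = 3, 239241 mod 4 = 1, so the flip contributes +1; sign now +1
(239241/109891): 239241 mod 109891 = 19459, so (239241/109891) = (19459/109891)
flip (19459/109891) -> (109891/19459): both odd, 19459 mod 4 = 3, 109891 mod 4 = 3, so the flip contributes -1; sign now -1
(109891/19459): 109891 mod 19459 = 12596, so (109891/19459) = (12596/19459)
factor out 2^2: 12596 = 2^2·3149; with 19459 mod 8 = 3, (2/19459) = -1; sign now -1; continue with (3149/19459)
flip (3149/19459) -> (19459/3149): both odd, 3149 mod 4 = 1, 19459 mod 4 = 3, so the flip contributes +1; sign now -1
(19459/3149): 19459 mod 3149 = 565, so (19459/3149) = (565/3149)
flip (565/3149) -> (3149/565): both odd, 565 mod 4 = 1, 3149 mod 4 = 1, so the flip contributes +1; sign now -1
(3149/565): 3149 mod 565 = 324, so (3149/565) = (324/565)
factor out 2^2: 324 = 2^2·81; with 565 mod 8 = 5, (2/565) = -1; sign now -1; continue with (81/565)
flip (81/565) -> (565/81): both odd, 81 mod 4 = 1, 565 mod 4 = 1, so the flip contributes +1; sign now -1
(565/81): 565 mod 81 = 79, so (565/81) = (79/81)
flip (79/81) -> (81/79): both odd, 79 mod 4 = 3, 81 mod 4 = 1, so the flip contributes +1; sign now -1
(81/79): 81 mod 79 = 2, so (81/79) = (2/79)
factor out 2^1: 2 = 2^1·1; with 79 mod 8 = 7, (2/79) = +1; sign now -1; continue with (1/79)
reached (1/79) = 1, so the symbol is -1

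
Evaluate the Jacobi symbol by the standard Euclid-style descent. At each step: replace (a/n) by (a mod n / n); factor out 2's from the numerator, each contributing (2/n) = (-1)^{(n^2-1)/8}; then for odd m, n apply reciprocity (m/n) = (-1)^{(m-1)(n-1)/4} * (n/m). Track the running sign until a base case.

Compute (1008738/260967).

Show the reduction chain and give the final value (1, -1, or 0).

(1008738/260967): 1008738 mod 260967 = 225837, so (1008738/260967) = (225837/260967)
flip (225837/260967) -> (260967/225837): both odd, 225837 mod 4 = 1, 260967 mod 4 = 3, so the flip contributes +1; sign now +1
(260967/225837): 260967 mod 225837 = 35130, so (260967/225837) = (35130/225837)
factor out 2^1: 35130 = 2^1·17565; with 225837 mod 8 = 5, (2/225837) = -1; sign now -1; continue with (17565/225837)
flip (17565/225837) -> (225837/17565): both odd, 17565 mod 4 = 1, 225837 mod 4 = 1, so the flip contributes +1; sign now -1
(225837/17565): 225837 mod 17565 = 15057, so (225837/17565) = (15057/17565)
flip (15057/17565) -> (17565/15057): both odd, 15057 mod 4 = 1, 17565 mod 4 = 1, so the flip contributes +1; sign now -1
(17565/15057): 17565 mod 15057 = 2508, so (17565/15057) = (2508/15057)
factor out 2^2: 2508 = 2^2·627; with 15057 mod 8 = 1, (2/15057) = +1; sign now -1; continue with (627/15057)
flip (627/15057) -> (15057/627): both odd, 627 mod 4 = 3, 15057 mod 4 = 1, so the flip contributes +1; sign now -1
(15057/627): 15057 mod 627 = 9, so (15057/627) = (9/627)
flip (9/627) -> (627/9): both odd, 9 mod 4 = 1, 627 mod 4 = 3, so the flip contributes +1; sign now -1
(627/9): 627 mod 9 = 6, so (627/9) = (6/9)
factor out 2^1: 6 = 2^1·3; with 9 mod 8 = 1, (2/9) = +1; sign now -1; continue with (3/9)
flip (3/9) -> (9/3): both odd, 3 mod 4 = 3, 9 mod 4 = 1, so the flip contributes +1; sign now -1
(9/3): 9 mod 3 = 0, so (9/3) = (0/3)
reached (0/3); gcd(a, n) > 1, so (0/3) = 0 and the symbol is 0

0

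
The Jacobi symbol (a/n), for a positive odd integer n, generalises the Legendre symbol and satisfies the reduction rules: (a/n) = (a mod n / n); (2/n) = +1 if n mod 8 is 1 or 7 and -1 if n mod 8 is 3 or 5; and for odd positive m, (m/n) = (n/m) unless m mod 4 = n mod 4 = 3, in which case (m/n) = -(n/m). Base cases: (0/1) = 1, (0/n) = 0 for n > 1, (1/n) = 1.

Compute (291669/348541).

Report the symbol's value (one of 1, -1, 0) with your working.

flip (291669/348541) -> (348541/291669): both odd, 291669 mod 4 = 1, 348541 mod 4 = 1, so the flip contributes +1; sign now +1
(348541/291669): 348541 mod 291669 = 56872, so (348541/291669) = (56872/291669)
factor out 2^3: 56872 = 2^3·7109; with 291669 mod 8 = 5, (2/291669) = -1; sign now -1; continue with (7109/291669)
flip (7109/291669) -> (291669/7109): both odd, 7109 mod 4 = 1, 291669 mod 4 = 1, so the flip contributes +1; sign now -1
(291669/7109): 291669 mod 7109 = 200, so (291669/7109) = (200/7109)
factor out 2^3: 200 = 2^3·25; with 7109 mod 8 = 5, (2/7109) = -1; sign now +1; continue with (25/7109)
flip (25/7109) -> (7109/25): both odd, 25 mod 4 = 1, 7109 mod 4 = 1, so the flip contributes +1; sign now +1
(7109/25): 7109 mod 25 = 9, so (7109/25) = (9/25)
flip (9/25) -> (25/9): both odd, 9 mod 4 = 1, 25 mod 4 = 1, so the flip contributes +1; sign now +1
(25/9): 25 mod 9 = 7, so (25/9) = (7/9)
flip (7/9) -> (9/7): both odd, 7 mod 4 = 3, 9 mod 4 = 1, so the flip contributes +1; sign now +1
(9/7): 9 mod 7 = 2, so (9/7) = (2/7)
factor out 2^1: 2 = 2^1·1; with 7 mod 8 = 7, (2/7) = +1; sign now +1; continue with (1/7)
reached (1/7) = 1, so the symbol is +1

1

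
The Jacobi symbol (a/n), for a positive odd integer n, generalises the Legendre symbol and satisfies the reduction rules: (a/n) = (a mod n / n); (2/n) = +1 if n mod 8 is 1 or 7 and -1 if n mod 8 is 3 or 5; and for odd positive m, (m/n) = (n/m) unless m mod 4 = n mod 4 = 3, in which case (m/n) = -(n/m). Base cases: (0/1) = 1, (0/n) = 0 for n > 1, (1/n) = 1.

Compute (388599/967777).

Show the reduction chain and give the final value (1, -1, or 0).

reciprocity: (388599/967777) = +1·(967777/388599) since 388599 mod 4 = 3, 967777 mod 4 = 1; sign now +1
(967777/388599) = (190579/388599)   [reduce mod 388599]
reciprocity: (190579/388599) = -1·(388599/190579) since 190579 mod 4 = 3, 388599 mod 4 = 3; sign now -1
(388599/190579) = (7441/190579)   [reduce mod 190579]
reciprocity: (7441/190579) = +1·(190579/7441) since 7441 mod 4 = 1, 190579 mod 4 = 3; sign now -1
(190579/7441) = (4554/7441)   [reduce mod 7441]
4554 = 2^1·2277; (2/7441) = +1 since 7441 mod 8 = 1, so (4554/7441) = (+1)^1·(2277/7441); sign now -1
reciprocity: (2277/7441) = +1·(7441/2277) since 2277 mod 4 = 1, 7441 mod 4 = 1; sign now -1
(7441/2277) = (610/2277)   [reduce mod 2277]
610 = 2^1·305; (2/2277) = -1 since 2277 mod 8 = 5, so (610/2277) = (-1)^1·(305/2277); sign now +1
reciprocity: (305/2277) = +1·(2277/305) since 305 mod 4 = 1, 2277 mod 4 = 1; sign now +1
(2277/305) = (142/305)   [reduce mod 305]
142 = 2^1·71; (2/305) = +1 since 305 mod 8 = 1, so (142/305) = (+1)^1·(71/305); sign now +1
reciprocity: (71/305) = +1·(305/71) since 71 mod 4 = 3, 305 mod 4 = 1; sign now +1
(305/71) = (21/71)   [reduce mod 71]
reciprocity: (21/71) = +1·(71/21) since 21 mod 4 = 1, 71 mod 4 = 3; sign now +1
(71/21) = (8/21)   [reduce mod 21]
8 = 2^3·1; (2/21) = -1 since 21 mod 8 = 5, so (8/21) = (-1)^3·(1/21); sign now -1
(1/21) = 1; final value = sign = -1

-1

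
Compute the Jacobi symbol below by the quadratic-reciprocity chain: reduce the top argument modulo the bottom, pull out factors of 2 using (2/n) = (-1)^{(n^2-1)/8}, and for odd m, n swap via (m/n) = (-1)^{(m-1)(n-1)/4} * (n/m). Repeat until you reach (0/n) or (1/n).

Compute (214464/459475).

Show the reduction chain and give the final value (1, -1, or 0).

-1

factor out 2^6: 214464 = 2^6·3351; with 459475 mod 8 = 3, (2/459475) = -1; sign now +1; continue with (3351/459475)
flip (3351/459475) -> (459475/3351): both odd, 3351 mod 4 = 3, 459475 mod 4 = 3, so the flip contributes -1; sign now -1
(459475/3351): 459475 mod 3351 = 388, so (459475/3351) = (388/3351)
factor out 2^2: 388 = 2^2·97; with 3351 mod 8 = 7, (2/3351) = +1; sign now -1; continue with (97/3351)
flip (97/3351) -> (3351/97): both odd, 97 mod 4 = 1, 3351 mod 4 = 3, so the flip contributes +1; sign now -1
(3351/97): 3351 mod 97 = 53, so (3351/97) = (53/97)
flip (53/97) -> (97/53): both odd, 53 mod 4 = 1, 97 mod 4 = 1, so the flip contributes +1; sign now -1
(97/53): 97 mod 53 = 44, so (97/53) = (44/53)
factor out 2^2: 44 = 2^2·11; with 53 mod 8 = 5, (2/53) = -1; sign now -1; continue with (11/53)
flip (11/53) -> (53/11): both odd, 11 mod 4 = 3, 53 mod 4 = 1, so the flip contributes +1; sign now -1
(53/11): 53 mod 11 = 9, so (53/11) = (9/11)
flip (9/11) -> (11/9): both odd, 9 mod 4 = 1, 11 mod 4 = 3, so the flip contributes +1; sign now -1
(11/9): 11 mod 9 = 2, so (11/9) = (2/9)
factor out 2^1: 2 = 2^1·1; with 9 mod 8 = 1, (2/9) = +1; sign now -1; continue with (1/9)
reached (1/9) = 1, so the symbol is -1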